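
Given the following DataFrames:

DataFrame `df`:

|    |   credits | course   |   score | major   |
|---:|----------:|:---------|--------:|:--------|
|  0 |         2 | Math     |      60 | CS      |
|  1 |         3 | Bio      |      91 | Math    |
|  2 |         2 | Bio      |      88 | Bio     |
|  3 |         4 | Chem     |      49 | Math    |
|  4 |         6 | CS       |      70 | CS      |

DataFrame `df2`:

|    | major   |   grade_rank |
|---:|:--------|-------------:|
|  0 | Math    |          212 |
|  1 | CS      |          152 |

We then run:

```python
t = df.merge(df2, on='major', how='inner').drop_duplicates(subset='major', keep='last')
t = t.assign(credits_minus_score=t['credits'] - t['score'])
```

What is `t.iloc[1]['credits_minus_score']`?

merge on 'major' (how='inner') → 4 rows:
   credits course  score major  grade_rank
0        2   Math     60    CS         152
1        3    Bio     91  Math         212
2        4   Chem     49  Math         212
3        6     CS     70    CS         152
drop duplicate major (keep=last):
   credits course  score major  grade_rank
2        4   Chem     49  Math         212
3        6     CS     70    CS         152
add column credits_minus_score = t['credits'] - t['score']:
   credits course  score major  grade_rank  credits_minus_score
2        4   Chem     49  Math         212                  -45
3        6     CS     70    CS         152                  -64
value at position 1, column 'credits_minus_score' → -64

-64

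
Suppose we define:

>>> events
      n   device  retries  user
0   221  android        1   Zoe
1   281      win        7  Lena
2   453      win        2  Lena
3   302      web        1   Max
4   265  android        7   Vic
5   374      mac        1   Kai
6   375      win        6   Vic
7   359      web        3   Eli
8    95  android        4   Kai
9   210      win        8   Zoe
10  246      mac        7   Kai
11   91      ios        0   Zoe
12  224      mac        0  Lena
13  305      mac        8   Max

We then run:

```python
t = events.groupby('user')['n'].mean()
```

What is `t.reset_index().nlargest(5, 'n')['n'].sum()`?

group by user, mean of n:
user
Eli     359.000000
Kai     238.333333
Lena    319.333333
Max     303.500000
Vic     320.000000
Zoe     174.000000
Name: n, dtype: float64
reset_index():
   user           n
0   Eli  359.000000
1   Kai  238.333333
2  Lena  319.333333
3   Max  303.500000
4   Vic  320.000000
5   Zoe  174.000000
take 5 rows with largest n:
   user           n
0   Eli  359.000000
4   Vic  320.000000
2  Lena  319.333333
3   Max  303.500000
1   Kai  238.333333

1540.16666667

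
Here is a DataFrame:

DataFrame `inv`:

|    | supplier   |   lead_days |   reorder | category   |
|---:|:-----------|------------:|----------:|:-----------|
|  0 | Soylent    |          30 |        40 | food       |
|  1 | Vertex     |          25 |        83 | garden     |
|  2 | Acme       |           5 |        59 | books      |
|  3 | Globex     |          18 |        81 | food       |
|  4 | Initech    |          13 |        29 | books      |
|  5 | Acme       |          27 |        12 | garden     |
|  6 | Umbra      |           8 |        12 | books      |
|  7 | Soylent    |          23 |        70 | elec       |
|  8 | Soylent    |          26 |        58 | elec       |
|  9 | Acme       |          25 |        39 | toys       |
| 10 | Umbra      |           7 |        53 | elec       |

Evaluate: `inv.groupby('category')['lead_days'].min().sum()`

group by category, min of lead_days:
category
books      5
elec       7
food      18
garden    25
toys      25
Name: lead_days, dtype: int64
So sum() = 80.

80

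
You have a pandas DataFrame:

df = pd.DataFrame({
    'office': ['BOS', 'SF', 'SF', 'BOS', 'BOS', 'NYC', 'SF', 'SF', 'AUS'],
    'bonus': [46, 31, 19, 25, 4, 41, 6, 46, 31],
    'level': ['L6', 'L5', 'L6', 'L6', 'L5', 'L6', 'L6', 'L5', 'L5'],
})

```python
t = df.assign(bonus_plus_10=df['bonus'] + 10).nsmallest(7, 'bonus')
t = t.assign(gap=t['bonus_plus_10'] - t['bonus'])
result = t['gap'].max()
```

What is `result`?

add column bonus_plus_10 = df['bonus'] + 10:
  office  bonus level  bonus_plus_10
0    BOS     46    L6             56
1     SF     31    L5             41
2     SF     19    L6             29
3    BOS     25    L6             35
4    BOS      4    L5             14
5    NYC     41    L6             51
6     SF      6    L6             16
7     SF     46    L5             56
8    AUS     31    L5             41
take 7 rows with smallest bonus:
  office  bonus level  bonus_plus_10
4    BOS      4    L5             14
6     SF      6    L6             16
2     SF     19    L6             29
3    BOS     25    L6             35
1     SF     31    L5             41
8    AUS     31    L5             41
5    NYC     41    L6             51
add column gap = t['bonus_plus_10'] - t['bonus']:
  office  bonus level  bonus_plus_10  gap
4    BOS      4    L5             14   10
6     SF      6    L6             16   10
2     SF     19    L6             29   10
3    BOS     25    L6             35   10
1     SF     31    L5             41   10
8    AUS     31    L5             41   10
5    NYC     41    L6             51   10

10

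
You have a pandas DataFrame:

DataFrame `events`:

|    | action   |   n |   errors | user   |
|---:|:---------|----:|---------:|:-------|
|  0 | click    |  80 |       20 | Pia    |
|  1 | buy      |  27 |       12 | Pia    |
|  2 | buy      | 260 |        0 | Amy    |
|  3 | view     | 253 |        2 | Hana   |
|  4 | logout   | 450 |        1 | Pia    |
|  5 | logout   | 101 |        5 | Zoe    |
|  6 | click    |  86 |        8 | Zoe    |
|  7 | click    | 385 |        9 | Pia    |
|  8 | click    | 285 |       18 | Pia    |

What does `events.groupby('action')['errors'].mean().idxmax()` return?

click

group by action, mean of errors:
action
buy        6.00
click     13.75
logout     3.00
view       2.00
Name: errors, dtype: float64
Then the label with the largest value: click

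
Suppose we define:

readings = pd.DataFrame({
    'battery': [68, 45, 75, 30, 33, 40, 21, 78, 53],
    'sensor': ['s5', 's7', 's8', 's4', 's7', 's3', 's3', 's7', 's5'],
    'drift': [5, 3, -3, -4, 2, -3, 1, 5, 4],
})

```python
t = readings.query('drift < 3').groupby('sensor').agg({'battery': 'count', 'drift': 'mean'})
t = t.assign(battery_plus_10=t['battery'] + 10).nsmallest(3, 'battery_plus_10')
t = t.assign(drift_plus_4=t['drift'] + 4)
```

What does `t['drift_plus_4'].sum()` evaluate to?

7.0

filter rows where drift < 3:
   battery sensor  drift
2       75     s8     -3
3       30     s4     -4
4       33     s7      2
5       40     s3     -3
6       21     s3      1
group by sensor: count(battery), mean(drift):
        battery  drift
sensor                
s3            2   -1.0
s4            1   -4.0
s7            1    2.0
s8            1   -3.0
add column battery_plus_10 = t['battery'] + 10:
        battery  drift  battery_plus_10
sensor                                 
s3            2   -1.0               12
s4            1   -4.0               11
s7            1    2.0               11
s8            1   -3.0               11
take 3 rows with smallest battery_plus_10:
        battery  drift  battery_plus_10
sensor                                 
s4            1   -4.0               11
s7            1    2.0               11
s8            1   -3.0               11
add column drift_plus_4 = t['drift'] + 4:
        battery  drift  battery_plus_10  drift_plus_4
sensor                                               
s4            1   -4.0               11           0.0
s7            1    2.0               11           6.0
s8            1   -3.0               11           1.0
Reading off the sum of column 'drift_plus_4', we get 7.0.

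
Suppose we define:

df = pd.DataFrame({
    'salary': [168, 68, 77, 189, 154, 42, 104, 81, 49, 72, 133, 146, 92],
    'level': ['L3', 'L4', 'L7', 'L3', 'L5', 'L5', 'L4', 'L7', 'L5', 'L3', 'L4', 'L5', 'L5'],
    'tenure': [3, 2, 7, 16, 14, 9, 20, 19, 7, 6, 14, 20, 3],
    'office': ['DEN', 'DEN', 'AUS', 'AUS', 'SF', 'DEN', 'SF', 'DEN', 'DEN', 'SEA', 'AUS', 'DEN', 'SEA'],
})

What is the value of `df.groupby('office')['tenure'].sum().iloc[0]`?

group by office, sum of tenure:
office
AUS    37
DEN    60
SEA     9
SF     34
Name: tenure, dtype: int64
Then the value at position 0: 37

37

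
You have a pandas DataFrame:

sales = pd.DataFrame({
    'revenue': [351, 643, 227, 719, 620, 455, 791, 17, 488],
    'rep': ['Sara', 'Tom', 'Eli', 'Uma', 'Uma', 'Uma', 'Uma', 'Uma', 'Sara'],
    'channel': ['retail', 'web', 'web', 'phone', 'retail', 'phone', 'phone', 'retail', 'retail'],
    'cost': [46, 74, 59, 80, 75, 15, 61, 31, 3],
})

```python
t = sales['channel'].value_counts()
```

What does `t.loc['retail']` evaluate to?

value_counts of channel:
channel
retail    4
phone     3
web       2
Name: count, dtype: int64

4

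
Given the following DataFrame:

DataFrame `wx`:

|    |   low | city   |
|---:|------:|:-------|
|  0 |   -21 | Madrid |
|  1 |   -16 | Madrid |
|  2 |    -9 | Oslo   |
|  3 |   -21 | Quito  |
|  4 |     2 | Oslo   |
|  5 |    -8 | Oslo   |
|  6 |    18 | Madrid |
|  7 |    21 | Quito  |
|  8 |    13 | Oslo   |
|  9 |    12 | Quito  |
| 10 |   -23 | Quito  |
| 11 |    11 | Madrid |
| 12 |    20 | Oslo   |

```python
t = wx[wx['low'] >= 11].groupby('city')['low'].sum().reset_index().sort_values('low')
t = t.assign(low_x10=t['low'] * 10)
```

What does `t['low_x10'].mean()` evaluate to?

316.666666667

filter rows where low >= 11:
    low    city
6    18  Madrid
7    21   Quito
8    13    Oslo
9    12   Quito
11   11  Madrid
12   20    Oslo
group by city, sum of low:
city
Madrid    29
Oslo      33
Quito     33
Name: low, dtype: int64
reset_index():
     city  low
0  Madrid   29
1    Oslo   33
2   Quito   33
sort by low:
     city  low
0  Madrid   29
1    Oslo   33
2   Quito   33
add column low_x10 = t['low'] * 10:
     city  low  low_x10
0  Madrid   29      290
1    Oslo   33      330
2   Quito   33      330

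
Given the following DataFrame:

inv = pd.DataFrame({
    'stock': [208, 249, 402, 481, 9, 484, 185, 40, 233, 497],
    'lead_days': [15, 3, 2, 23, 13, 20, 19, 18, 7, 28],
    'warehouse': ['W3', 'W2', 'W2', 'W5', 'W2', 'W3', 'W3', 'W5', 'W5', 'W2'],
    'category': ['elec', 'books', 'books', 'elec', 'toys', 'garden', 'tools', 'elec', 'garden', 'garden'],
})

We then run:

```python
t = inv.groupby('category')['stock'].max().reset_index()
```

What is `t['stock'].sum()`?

group by category, max of stock:
category
books     402
elec      481
garden    497
tools     185
toys        9
Name: stock, dtype: int64
reset_index():
  category  stock
0    books    402
1     elec    481
2   garden    497
3    tools    185
4     toys      9
The sum of column 'stock' is 1574.

1574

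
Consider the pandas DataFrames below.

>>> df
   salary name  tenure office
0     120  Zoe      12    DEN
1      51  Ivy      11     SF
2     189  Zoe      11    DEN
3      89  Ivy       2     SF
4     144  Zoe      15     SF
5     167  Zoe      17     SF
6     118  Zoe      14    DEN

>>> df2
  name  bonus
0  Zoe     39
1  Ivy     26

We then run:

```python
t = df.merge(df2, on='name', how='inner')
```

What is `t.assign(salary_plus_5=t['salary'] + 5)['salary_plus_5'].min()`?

merge on 'name' (how='inner') → 7 rows:
   salary name  tenure office  bonus
0     120  Zoe      12    DEN     39
1      51  Ivy      11     SF     26
2     189  Zoe      11    DEN     39
3      89  Ivy       2     SF     26
4     144  Zoe      15     SF     39
5     167  Zoe      17     SF     39
6     118  Zoe      14    DEN     39
add column salary_plus_5 = t['salary'] + 5:
   salary name  tenure office  bonus  salary_plus_5
0     120  Zoe      12    DEN     39            125
1      51  Ivy      11     SF     26             56
2     189  Zoe      11    DEN     39            194
3      89  Ivy       2     SF     26             94
4     144  Zoe      15     SF     39            149
5     167  Zoe      17     SF     39            172
6     118  Zoe      14    DEN     39            123
So min() = 56.

56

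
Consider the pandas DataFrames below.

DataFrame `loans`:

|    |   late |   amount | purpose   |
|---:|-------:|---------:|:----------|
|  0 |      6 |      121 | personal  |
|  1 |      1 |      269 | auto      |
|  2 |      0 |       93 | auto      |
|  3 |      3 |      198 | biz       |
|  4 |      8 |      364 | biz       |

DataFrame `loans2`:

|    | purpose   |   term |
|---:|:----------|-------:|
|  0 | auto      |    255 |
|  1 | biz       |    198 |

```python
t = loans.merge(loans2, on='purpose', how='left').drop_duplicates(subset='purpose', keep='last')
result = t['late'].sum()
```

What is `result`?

14

merge on 'purpose' (how='left') → 5 rows:
   late  amount   purpose   term
0     6     121  personal    NaN
1     1     269      auto  255.0
2     0      93      auto  255.0
3     3     198       biz  198.0
4     8     364       biz  198.0
drop duplicate purpose (keep=last):
   late  amount   purpose   term
0     6     121  personal    NaN
2     0      93      auto  255.0
4     8     364       biz  198.0
sum of column 'late' → 14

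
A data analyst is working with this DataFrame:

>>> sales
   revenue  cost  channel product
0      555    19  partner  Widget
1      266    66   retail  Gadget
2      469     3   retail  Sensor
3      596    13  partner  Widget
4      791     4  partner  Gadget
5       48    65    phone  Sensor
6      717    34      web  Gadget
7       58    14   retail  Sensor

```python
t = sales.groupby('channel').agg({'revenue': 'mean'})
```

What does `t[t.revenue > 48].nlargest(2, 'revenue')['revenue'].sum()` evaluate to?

group by channel, mean of revenue:
            revenue
channel            
partner  647.333333
phone     48.000000
retail   264.333333
web      717.000000
filter rows where revenue > 48:
            revenue
channel            
partner  647.333333
retail   264.333333
web      717.000000
take 2 rows with largest revenue:
            revenue
channel            
web      717.000000
partner  647.333333
Reading off the sum of column 'revenue', we get 1364.33333333.

1364.33333333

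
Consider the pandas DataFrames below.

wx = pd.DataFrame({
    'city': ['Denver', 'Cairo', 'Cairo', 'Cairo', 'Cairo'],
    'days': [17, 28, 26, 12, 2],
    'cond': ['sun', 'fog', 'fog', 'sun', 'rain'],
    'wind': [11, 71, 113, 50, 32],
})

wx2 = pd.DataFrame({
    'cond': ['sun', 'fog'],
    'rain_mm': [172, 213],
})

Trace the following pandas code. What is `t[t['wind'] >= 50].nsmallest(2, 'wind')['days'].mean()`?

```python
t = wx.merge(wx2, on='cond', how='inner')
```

20.0

merge on 'cond' (how='inner') → 4 rows:
     city  days cond  wind  rain_mm
0  Denver    17  sun    11      172
1   Cairo    28  fog    71      213
2   Cairo    26  fog   113      213
3   Cairo    12  sun    50      172
filter rows where wind >= 50:
    city  days cond  wind  rain_mm
1  Cairo    28  fog    71      213
2  Cairo    26  fog   113      213
3  Cairo    12  sun    50      172
take 2 rows with smallest wind:
    city  days cond  wind  rain_mm
3  Cairo    12  sun    50      172
1  Cairo    28  fog    71      213
Hence 20.0.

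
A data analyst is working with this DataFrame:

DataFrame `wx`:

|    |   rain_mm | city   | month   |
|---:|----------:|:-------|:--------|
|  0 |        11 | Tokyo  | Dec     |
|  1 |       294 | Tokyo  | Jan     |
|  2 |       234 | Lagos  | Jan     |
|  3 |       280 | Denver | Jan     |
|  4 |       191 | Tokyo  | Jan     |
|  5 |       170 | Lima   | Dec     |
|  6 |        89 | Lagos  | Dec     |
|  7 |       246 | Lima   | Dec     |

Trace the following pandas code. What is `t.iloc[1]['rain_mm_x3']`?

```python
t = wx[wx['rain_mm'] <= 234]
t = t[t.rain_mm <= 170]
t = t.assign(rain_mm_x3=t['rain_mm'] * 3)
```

510

filter rows where rain_mm <= 234:
   rain_mm   city month
0       11  Tokyo   Dec
2      234  Lagos   Jan
4      191  Tokyo   Jan
5      170   Lima   Dec
6       89  Lagos   Dec
filter rows where rain_mm <= 170:
   rain_mm   city month
0       11  Tokyo   Dec
5      170   Lima   Dec
6       89  Lagos   Dec
add column rain_mm_x3 = t['rain_mm'] * 3:
   rain_mm   city month  rain_mm_x3
0       11  Tokyo   Dec          33
5      170   Lima   Dec         510
6       89  Lagos   Dec         267
Hence 510.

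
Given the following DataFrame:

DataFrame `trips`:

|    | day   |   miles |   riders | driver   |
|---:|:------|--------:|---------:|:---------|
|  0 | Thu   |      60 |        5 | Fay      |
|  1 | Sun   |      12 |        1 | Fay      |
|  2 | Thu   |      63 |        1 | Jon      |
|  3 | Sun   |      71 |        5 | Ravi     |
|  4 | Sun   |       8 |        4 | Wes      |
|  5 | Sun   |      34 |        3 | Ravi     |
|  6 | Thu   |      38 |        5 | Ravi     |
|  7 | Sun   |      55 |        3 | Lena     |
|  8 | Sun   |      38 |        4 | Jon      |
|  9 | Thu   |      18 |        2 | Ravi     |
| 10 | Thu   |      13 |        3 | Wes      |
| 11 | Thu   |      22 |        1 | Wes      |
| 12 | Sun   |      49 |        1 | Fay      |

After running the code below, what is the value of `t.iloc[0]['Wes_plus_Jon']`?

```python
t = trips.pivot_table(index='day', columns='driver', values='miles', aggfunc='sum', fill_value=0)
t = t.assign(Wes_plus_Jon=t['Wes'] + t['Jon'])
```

pivot: rows=day, cols=driver, sum(miles):
driver  Fay  Jon  Lena  Ravi  Wes
day                              
Sun      61   38    55   105    8
Thu      60   63     0    56   35
add column Wes_plus_Jon = t['Wes'] + t['Jon']:
driver  Fay  Jon  Lena  Ravi  Wes  Wes_plus_Jon
day                                            
Sun      61   38    55   105    8            46
Thu      60   63     0    56   35            98
The value at position 0, column 'Wes_plus_Jon' is 46.

46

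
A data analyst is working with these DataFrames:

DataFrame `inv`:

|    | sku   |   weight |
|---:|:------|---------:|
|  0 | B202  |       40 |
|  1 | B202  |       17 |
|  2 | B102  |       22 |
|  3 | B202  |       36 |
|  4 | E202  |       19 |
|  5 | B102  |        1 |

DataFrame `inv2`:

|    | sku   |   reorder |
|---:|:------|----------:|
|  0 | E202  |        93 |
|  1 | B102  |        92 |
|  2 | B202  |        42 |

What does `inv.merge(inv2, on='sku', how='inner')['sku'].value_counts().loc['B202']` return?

merge on 'sku' (how='inner') → 6 rows:
    sku  weight  reorder
0  B202      40       42
1  B202      17       42
2  B102      22       92
3  B202      36       42
4  E202      19       93
5  B102       1       92
value_counts of sku:
sku
B202    3
B102    2
E202    1
Name: count, dtype: int64
Then the value at index 'B202': 3

3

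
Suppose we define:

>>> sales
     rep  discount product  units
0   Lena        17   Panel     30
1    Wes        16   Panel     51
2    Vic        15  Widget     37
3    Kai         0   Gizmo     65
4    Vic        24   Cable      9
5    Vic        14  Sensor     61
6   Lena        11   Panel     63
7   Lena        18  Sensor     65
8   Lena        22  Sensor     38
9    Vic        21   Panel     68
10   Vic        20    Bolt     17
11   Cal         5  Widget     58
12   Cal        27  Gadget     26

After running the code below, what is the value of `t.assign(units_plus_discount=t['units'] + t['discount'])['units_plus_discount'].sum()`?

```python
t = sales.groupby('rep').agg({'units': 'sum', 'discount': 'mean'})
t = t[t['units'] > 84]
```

423.8

group by rep: sum(units), mean(discount):
      units  discount
rep                  
Cal      84      16.0
Kai      65       0.0
Lena    196      17.0
Vic     192      18.8
Wes      51      16.0
filter rows where units > 84:
      units  discount
rep                  
Lena    196      17.0
Vic     192      18.8
add column units_plus_discount = t['units'] + t['discount']:
      units  discount  units_plus_discount
rep                                       
Lena    196      17.0                213.0
Vic     192      18.8                210.8
Hence 423.8.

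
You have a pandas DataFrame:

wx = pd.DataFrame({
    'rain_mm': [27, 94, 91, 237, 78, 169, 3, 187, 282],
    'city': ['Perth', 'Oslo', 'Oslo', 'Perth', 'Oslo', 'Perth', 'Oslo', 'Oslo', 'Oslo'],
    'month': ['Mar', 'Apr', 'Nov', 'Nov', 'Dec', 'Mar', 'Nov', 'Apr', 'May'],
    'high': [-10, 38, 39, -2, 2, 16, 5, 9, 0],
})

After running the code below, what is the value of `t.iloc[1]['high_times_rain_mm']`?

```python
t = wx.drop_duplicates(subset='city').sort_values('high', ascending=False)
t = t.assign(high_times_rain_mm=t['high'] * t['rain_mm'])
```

-270

drop duplicate city (keep=first):
   rain_mm   city month  high
0       27  Perth   Mar   -10
1       94   Oslo   Apr    38
sort by high descending:
   rain_mm   city month  high
1       94   Oslo   Apr    38
0       27  Perth   Mar   -10
add column high_times_rain_mm = t['high'] * t['rain_mm']:
   rain_mm   city month  high  high_times_rain_mm
1       94   Oslo   Apr    38                3572
0       27  Perth   Mar   -10                -270
Hence -270.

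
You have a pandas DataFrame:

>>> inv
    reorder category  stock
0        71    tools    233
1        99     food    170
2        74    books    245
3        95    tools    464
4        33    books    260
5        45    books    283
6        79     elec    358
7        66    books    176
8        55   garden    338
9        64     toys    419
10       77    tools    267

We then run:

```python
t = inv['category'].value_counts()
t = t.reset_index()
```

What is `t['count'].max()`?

value_counts of category:
category
books     4
tools     3
food      1
elec      1
garden    1
toys      1
Name: count, dtype: int64
reset_index():
  category  count
0    books      4
1    tools      3
2     food      1
3     elec      1
4   garden      1
5     toys      1
Reading off the max of column 'count', we get 4.

4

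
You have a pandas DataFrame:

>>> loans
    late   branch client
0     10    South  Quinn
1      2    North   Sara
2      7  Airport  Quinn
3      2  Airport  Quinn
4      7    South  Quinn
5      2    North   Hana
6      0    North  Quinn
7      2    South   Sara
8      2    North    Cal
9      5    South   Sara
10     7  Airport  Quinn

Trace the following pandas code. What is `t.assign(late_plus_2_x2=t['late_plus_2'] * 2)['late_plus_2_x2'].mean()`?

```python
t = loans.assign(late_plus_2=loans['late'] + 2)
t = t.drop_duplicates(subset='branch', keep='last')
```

13.3333333333

add column late_plus_2 = loans['late'] + 2:
    late   branch client  late_plus_2
0     10    South  Quinn           12
1      2    North   Sara            4
2      7  Airport  Quinn            9
3      2  Airport  Quinn            4
4      7    South  Quinn            9
5      2    North   Hana            4
6      0    North  Quinn            2
7      2    South   Sara            4
8      2    North    Cal            4
9      5    South   Sara            7
10     7  Airport  Quinn            9
drop duplicate branch (keep=last):
    late   branch client  late_plus_2
8      2    North    Cal            4
9      5    South   Sara            7
10     7  Airport  Quinn            9
add column late_plus_2_x2 = t['late_plus_2'] * 2:
    late   branch client  late_plus_2  late_plus_2_x2
8      2    North    Cal            4               8
9      5    South   Sara            7              14
10     7  Airport  Quinn            9              18
The mean of column 'late_plus_2_x2' is 13.3333333333.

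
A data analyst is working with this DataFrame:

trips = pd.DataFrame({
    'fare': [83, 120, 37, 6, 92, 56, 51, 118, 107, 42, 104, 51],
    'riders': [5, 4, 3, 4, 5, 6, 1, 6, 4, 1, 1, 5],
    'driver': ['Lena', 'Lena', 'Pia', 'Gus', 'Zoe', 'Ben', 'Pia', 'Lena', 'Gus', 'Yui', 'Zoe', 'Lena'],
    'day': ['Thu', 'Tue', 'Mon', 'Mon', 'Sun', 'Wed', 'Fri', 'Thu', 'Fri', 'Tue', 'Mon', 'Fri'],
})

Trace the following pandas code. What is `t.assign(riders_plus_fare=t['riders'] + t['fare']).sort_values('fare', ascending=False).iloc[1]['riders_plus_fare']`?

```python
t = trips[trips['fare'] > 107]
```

filter rows where fare > 107:
   fare  riders driver  day
1   120       4   Lena  Tue
7   118       6   Lena  Thu
add column riders_plus_fare = t['riders'] + t['fare']:
   fare  riders driver  day  riders_plus_fare
1   120       4   Lena  Tue               124
7   118       6   Lena  Thu               124
sort by fare descending:
   fare  riders driver  day  riders_plus_fare
1   120       4   Lena  Tue               124
7   118       6   Lena  Thu               124

124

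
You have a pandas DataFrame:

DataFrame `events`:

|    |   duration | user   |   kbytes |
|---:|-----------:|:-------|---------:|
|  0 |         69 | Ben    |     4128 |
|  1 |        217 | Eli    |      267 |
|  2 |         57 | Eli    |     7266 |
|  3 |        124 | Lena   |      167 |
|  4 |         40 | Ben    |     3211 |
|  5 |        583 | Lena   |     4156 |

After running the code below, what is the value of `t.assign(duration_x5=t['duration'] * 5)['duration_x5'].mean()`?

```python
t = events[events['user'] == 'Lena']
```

filter rows where user == 'Lena':
   duration  user  kbytes
3       124  Lena     167
5       583  Lena    4156
add column duration_x5 = t['duration'] * 5:
   duration  user  kbytes  duration_x5
3       124  Lena     167          620
5       583  Lena    4156         2915
Hence 1767.5.

1767.5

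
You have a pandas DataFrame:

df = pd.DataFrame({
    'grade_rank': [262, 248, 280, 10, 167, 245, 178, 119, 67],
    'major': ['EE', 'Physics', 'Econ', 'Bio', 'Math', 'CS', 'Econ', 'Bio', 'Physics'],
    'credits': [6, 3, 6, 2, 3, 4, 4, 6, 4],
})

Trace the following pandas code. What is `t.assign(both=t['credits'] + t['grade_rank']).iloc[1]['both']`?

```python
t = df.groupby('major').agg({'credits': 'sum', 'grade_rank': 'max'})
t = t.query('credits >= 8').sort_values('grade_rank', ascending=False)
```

group by major: sum(credits), max(grade_rank):
         credits  grade_rank
major                       
Bio            8         119
CS             4         245
EE             6         262
Econ          10         280
Math           3         167
Physics        7         248
filter rows where credits >= 8:
       credits  grade_rank
major                     
Bio          8         119
Econ        10         280
sort by grade_rank descending:
       credits  grade_rank
major                     
Econ        10         280
Bio          8         119
add column both = t['credits'] + t['grade_rank']:
       credits  grade_rank  both
major                           
Econ        10         280   290
Bio          8         119   127
Hence 127.

127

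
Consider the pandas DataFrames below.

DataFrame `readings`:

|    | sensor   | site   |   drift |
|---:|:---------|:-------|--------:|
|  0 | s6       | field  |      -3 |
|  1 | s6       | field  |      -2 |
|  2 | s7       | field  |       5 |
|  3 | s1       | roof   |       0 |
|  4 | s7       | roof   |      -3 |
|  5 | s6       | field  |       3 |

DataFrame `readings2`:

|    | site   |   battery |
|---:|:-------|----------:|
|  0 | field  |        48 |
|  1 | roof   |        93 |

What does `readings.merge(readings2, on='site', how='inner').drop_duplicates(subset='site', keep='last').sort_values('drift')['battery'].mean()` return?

70.5

merge on 'site' (how='inner') → 6 rows:
  sensor   site  drift  battery
0     s6  field     -3       48
1     s6  field     -2       48
2     s7  field      5       48
3     s1   roof      0       93
4     s7   roof     -3       93
5     s6  field      3       48
drop duplicate site (keep=last):
  sensor   site  drift  battery
4     s7   roof     -3       93
5     s6  field      3       48
sort by drift:
  sensor   site  drift  battery
4     s7   roof     -3       93
5     s6  field      3       48
mean of column 'battery' → 70.5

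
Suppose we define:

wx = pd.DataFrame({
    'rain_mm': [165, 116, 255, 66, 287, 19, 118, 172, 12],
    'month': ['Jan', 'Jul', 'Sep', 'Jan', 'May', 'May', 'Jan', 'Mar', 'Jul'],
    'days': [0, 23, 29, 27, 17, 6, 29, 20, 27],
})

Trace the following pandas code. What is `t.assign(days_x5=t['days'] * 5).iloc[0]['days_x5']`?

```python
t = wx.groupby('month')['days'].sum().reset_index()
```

280

group by month, sum of days:
month
Jan    56
Jul    50
Mar    20
May    23
Sep    29
Name: days, dtype: int64
reset_index():
  month  days
0   Jan    56
1   Jul    50
2   Mar    20
3   May    23
4   Sep    29
add column days_x5 = t['days'] * 5:
  month  days  days_x5
0   Jan    56      280
1   Jul    50      250
2   Mar    20      100
3   May    23      115
4   Sep    29      145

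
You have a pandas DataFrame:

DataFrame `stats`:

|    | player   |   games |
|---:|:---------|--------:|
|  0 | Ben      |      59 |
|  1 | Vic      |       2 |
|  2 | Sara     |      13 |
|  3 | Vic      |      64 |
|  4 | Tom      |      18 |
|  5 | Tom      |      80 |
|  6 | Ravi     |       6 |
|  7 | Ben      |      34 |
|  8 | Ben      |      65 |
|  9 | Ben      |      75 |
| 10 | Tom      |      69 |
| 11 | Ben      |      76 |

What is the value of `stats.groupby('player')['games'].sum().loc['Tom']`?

167

group by player, sum of games:
player
Ben     309
Ravi      6
Sara     13
Tom     167
Vic      66
Name: games, dtype: int64
So loc['Tom'] = 167.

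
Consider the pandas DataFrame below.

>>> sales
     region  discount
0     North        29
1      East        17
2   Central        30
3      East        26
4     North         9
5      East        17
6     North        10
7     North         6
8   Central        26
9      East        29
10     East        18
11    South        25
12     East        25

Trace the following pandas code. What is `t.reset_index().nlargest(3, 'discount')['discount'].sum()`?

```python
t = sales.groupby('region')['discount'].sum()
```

242

group by region, sum of discount:
region
Central     56
East       132
North       54
South       25
Name: discount, dtype: int64
reset_index():
    region  discount
0  Central        56
1     East       132
2    North        54
3    South        25
take 3 rows with largest discount:
    region  discount
1     East       132
0  Central        56
2    North        54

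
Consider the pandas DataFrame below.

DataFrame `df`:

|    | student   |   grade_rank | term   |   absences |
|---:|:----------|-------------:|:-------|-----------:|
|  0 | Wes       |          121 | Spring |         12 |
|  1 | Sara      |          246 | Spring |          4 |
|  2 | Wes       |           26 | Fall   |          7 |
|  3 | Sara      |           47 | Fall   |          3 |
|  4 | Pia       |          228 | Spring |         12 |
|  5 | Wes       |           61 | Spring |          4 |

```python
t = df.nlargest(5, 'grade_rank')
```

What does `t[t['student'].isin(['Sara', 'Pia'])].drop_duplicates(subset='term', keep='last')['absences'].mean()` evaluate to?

take 5 rows with largest grade_rank:
  student  grade_rank    term  absences
1    Sara         246  Spring         4
4     Pia         228  Spring        12
0     Wes         121  Spring        12
5     Wes          61  Spring         4
3    Sara          47    Fall         3
filter rows where student in ['Sara', 'Pia']:
  student  grade_rank    term  absences
1    Sara         246  Spring         4
4     Pia         228  Spring        12
3    Sara          47    Fall         3
drop duplicate term (keep=last):
  student  grade_rank    term  absences
4     Pia         228  Spring        12
3    Sara          47    Fall         3
Hence 7.5.

7.5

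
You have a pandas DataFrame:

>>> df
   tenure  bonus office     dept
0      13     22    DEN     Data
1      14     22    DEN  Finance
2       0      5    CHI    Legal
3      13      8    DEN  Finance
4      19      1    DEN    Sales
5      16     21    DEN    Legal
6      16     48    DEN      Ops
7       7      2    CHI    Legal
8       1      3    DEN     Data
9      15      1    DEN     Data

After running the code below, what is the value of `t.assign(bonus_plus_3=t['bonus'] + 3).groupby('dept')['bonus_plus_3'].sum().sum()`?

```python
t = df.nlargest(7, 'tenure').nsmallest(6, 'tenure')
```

140

take 7 rows with largest tenure:
   tenure  bonus office     dept
4      19      1    DEN    Sales
5      16     21    DEN    Legal
6      16     48    DEN      Ops
9      15      1    DEN     Data
1      14     22    DEN  Finance
0      13     22    DEN     Data
3      13      8    DEN  Finance
take 6 rows with smallest tenure:
   tenure  bonus office     dept
0      13     22    DEN     Data
3      13      8    DEN  Finance
1      14     22    DEN  Finance
9      15      1    DEN     Data
5      16     21    DEN    Legal
6      16     48    DEN      Ops
add column bonus_plus_3 = t['bonus'] + 3:
   tenure  bonus office     dept  bonus_plus_3
0      13     22    DEN     Data            25
3      13      8    DEN  Finance            11
1      14     22    DEN  Finance            25
9      15      1    DEN     Data             4
5      16     21    DEN    Legal            24
6      16     48    DEN      Ops            51
group by dept, sum of bonus_plus_3:
dept
Data       29
Finance    36
Legal      24
Ops        51
Name: bonus_plus_3, dtype: int64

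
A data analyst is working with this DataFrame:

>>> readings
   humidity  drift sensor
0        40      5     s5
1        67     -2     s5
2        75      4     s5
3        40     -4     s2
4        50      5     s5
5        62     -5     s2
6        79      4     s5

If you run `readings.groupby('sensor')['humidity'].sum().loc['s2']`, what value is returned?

group by sensor, sum of humidity:
sensor
s2    102
s5    311
Name: humidity, dtype: int64
Taking the value at index 's2' gives 102.

102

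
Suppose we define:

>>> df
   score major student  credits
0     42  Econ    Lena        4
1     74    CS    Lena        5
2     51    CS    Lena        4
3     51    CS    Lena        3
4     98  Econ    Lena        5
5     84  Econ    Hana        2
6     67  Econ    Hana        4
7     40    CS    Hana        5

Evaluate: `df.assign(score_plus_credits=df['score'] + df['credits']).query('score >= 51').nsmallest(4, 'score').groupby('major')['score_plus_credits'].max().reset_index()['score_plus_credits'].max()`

add column score_plus_credits = df['score'] + df['credits']:
   score major student  credits  score_plus_credits
0     42  Econ    Lena        4                  46
1     74    CS    Lena        5                  79
2     51    CS    Lena        4                  55
3     51    CS    Lena        3                  54
4     98  Econ    Lena        5                 103
5     84  Econ    Hana        2                  86
6     67  Econ    Hana        4                  71
7     40    CS    Hana        5                  45
filter rows where score >= 51:
   score major student  credits  score_plus_credits
1     74    CS    Lena        5                  79
2     51    CS    Lena        4                  55
3     51    CS    Lena        3                  54
4     98  Econ    Lena        5                 103
5     84  Econ    Hana        2                  86
6     67  Econ    Hana        4                  71
take 4 rows with smallest score:
   score major student  credits  score_plus_credits
2     51    CS    Lena        4                  55
3     51    CS    Lena        3                  54
6     67  Econ    Hana        4                  71
1     74    CS    Lena        5                  79
group by major, max of score_plus_credits:
major
CS      79
Econ    71
Name: score_plus_credits, dtype: int64
reset_index():
  major  score_plus_credits
0    CS                  79
1  Econ                  71
Taking the max of column 'score_plus_credits' gives 79.

79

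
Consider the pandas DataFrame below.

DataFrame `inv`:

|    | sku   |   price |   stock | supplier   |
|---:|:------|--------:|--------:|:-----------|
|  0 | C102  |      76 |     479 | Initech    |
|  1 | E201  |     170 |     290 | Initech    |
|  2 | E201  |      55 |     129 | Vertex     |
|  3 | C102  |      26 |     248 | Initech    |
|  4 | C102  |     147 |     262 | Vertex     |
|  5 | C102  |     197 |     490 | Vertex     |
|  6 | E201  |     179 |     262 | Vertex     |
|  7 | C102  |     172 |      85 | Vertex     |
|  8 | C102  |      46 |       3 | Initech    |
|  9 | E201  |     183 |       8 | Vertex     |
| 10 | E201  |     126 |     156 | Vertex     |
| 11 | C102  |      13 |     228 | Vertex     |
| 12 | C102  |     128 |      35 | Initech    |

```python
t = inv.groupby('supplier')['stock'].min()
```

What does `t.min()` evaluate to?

group by supplier, min of stock:
supplier
Initech    3
Vertex     8
Name: stock, dtype: int64
min of the resulting series → 3

3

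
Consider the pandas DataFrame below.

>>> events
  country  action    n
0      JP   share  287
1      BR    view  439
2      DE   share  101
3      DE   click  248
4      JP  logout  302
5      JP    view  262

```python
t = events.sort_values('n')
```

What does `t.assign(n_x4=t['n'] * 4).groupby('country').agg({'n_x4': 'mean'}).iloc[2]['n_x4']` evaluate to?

1134.66666667

sort by n:
  country  action    n
2      DE   share  101
3      DE   click  248
5      JP    view  262
0      JP   share  287
4      JP  logout  302
1      BR    view  439
add column n_x4 = t['n'] * 4:
  country  action    n  n_x4
2      DE   share  101   404
3      DE   click  248   992
5      JP    view  262  1048
0      JP   share  287  1148
4      JP  logout  302  1208
1      BR    view  439  1756
group by country, mean of n_x4:
                n_x4
country             
BR       1756.000000
DE        698.000000
JP       1134.666667
The value at position 2, column 'n_x4' is 1134.66666667.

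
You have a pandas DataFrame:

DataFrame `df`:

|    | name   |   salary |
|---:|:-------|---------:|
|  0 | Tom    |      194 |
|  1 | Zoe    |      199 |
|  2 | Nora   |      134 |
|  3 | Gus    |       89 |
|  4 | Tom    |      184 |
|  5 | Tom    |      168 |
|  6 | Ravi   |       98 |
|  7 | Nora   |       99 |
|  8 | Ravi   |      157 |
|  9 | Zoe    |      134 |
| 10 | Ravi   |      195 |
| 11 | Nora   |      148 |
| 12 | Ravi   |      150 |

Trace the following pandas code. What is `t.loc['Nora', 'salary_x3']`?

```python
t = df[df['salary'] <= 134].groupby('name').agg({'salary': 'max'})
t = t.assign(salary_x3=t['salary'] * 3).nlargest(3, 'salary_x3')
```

402

filter rows where salary <= 134:
   name  salary
2  Nora     134
3   Gus      89
6  Ravi      98
7  Nora      99
9   Zoe     134
group by name, max of salary:
      salary
name        
Gus       89
Nora     134
Ravi      98
Zoe      134
add column salary_x3 = t['salary'] * 3:
      salary  salary_x3
name                   
Gus       89        267
Nora     134        402
Ravi      98        294
Zoe      134        402
take 3 rows with largest salary_x3:
      salary  salary_x3
name                   
Nora     134        402
Zoe      134        402
Ravi      98        294
Reading off the value at row 'Nora', column 'salary_x3', we get 402.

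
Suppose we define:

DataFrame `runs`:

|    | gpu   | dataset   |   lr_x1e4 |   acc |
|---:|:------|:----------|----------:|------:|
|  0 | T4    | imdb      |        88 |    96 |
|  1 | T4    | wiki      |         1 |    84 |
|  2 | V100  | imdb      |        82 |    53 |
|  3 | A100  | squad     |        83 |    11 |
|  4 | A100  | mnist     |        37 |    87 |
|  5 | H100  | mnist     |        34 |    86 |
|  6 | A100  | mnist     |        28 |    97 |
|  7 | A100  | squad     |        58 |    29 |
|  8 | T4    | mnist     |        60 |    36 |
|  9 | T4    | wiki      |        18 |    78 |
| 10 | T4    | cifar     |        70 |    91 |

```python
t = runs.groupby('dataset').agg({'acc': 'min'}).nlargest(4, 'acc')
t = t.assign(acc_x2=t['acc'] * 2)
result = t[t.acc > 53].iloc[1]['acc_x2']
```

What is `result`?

156

group by dataset, min of acc:
         acc
dataset     
cifar     91
imdb      53
mnist     36
squad     11
wiki      78
take 4 rows with largest acc:
         acc
dataset     
cifar     91
wiki      78
imdb      53
mnist     36
add column acc_x2 = t['acc'] * 2:
         acc  acc_x2
dataset             
cifar     91     182
wiki      78     156
imdb      53     106
mnist     36      72
filter rows where acc > 53:
         acc  acc_x2
dataset             
cifar     91     182
wiki      78     156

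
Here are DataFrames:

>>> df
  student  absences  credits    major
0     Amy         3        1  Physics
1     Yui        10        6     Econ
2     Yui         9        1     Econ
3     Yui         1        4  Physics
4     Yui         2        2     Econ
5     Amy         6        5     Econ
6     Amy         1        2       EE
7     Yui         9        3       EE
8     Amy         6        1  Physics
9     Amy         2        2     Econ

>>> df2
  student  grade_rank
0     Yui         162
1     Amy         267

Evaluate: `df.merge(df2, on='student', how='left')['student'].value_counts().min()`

5

merge on 'student' (how='left') → 10 rows:
  student  absences  credits    major  grade_rank
0     Amy         3        1  Physics         267
1     Yui        10        6     Econ         162
2     Yui         9        1     Econ         162
3     Yui         1        4  Physics         162
4     Yui         2        2     Econ         162
5     Amy         6        5     Econ         267
6     Amy         1        2       EE         267
7     Yui         9        3       EE         162
8     Amy         6        1  Physics         267
9     Amy         2        2     Econ         267
value_counts of student:
student
Amy    5
Yui    5
Name: count, dtype: int64
min of the resulting series → 5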